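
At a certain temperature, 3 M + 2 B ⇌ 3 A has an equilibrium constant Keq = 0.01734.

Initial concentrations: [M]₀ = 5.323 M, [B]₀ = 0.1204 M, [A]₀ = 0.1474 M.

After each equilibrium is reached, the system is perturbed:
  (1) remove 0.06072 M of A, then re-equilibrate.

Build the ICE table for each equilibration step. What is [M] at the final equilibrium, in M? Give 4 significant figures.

[M]_eq = 5.221 M

Q₀ = 0.001465 vs Keq = 0.01734 ⇒ Q<K, forward
Step 1:
                   M          B          A
  init         5.323     0.1204     0.1474
  Δ         -0.07866   -0.05244    0.07866
  eq           5.244    0.06796     0.2261
  solve Keq expr → x = 0.02622; check Q = 0.01734
Then remove 0.06072 M of A.
Step 2:
                   M          B          A
  init         5.244    0.06796     0.1653
  Δ         -0.02355    -0.0157    0.02355
  eq           5.221    0.05226     0.1889
  solve Keq expr → x = 0.00785; check Q = 0.01734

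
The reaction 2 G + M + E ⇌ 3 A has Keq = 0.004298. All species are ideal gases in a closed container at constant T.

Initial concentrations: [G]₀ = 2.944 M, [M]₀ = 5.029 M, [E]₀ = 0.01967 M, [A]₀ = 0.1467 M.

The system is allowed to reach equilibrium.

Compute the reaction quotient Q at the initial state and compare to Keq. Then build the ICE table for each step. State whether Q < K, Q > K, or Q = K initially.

Q₀ = 0.003682 vs Keq = 0.004298 ⇒ Q<K, forward
Step 1:
                  G         M         E         A
  I           2.944     5.029   0.01967    0.1467
  C       -0.002695 -0.001347 -0.001347  0.004042
  E           2.941     5.028   0.01832    0.1507
  solve Keq expr → x = 0.001347; check Q = 0.004298

Q₀ = 0.003682; Q < K (proceeds forward)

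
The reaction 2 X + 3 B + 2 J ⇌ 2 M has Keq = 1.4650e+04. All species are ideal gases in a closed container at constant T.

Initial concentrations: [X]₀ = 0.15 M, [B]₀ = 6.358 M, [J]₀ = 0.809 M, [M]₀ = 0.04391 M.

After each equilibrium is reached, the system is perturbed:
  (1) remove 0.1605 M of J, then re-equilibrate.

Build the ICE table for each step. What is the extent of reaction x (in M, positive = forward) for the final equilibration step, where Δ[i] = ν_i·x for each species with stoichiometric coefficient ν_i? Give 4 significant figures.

x = -2.5689e-05 M

Q₀ = 5.0943e-04 vs Keq = 1.4650e+04 ⇒ Q<K, forward
Step 1:
                   X          B          J          M
  Initial       0.15      6.358      0.809    0.04391
  Change     -0.1498    -0.2248    -0.1498     0.1498
  Equil   1.5988e-04      6.133     0.6592     0.1938
  solve Keq expr → x = 0.07492; check Q = 1.4650e+04
Then remove 0.1605 M of J.
Step 2:
                   X          B          J          M
  Initial 1.5988e-04      6.133     0.4987     0.1938
  Change  5.1378e-05 7.7067e-05 5.1378e-05 -5.1378e-05
  Equil   2.1126e-04      6.133     0.4987     0.1937
  solve Keq expr → x = -2.5689e-05; check Q = 1.4650e+04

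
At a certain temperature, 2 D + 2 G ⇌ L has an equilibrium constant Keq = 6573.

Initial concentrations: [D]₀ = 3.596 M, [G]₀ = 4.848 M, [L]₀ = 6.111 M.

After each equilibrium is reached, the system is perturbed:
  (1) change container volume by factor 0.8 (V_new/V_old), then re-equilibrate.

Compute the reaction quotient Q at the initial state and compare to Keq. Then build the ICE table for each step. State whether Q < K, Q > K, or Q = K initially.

Q₀ = 0.02011; Q < K (proceeds forward)

Q₀ = 0.02011 vs Keq = 6573 ⇒ Q<K, forward
Step 1:
                    D           G           L
  init          3.596       4.848       6.111
  Δ            -3.569      -3.569       1.784
  eq           0.0271       1.279       7.895
  solve Keq expr → x = 1.784; check Q = 6573
Then change container volume by factor 0.8 (V_new/V_old).
Step 2:
                    D           G           L
  init        0.03387       1.599       9.869
  Δ         -0.009484   -0.009484    0.004742
  eq          0.02439       1.589       9.874
  solve Keq expr → x = 0.004742; check Q = 6573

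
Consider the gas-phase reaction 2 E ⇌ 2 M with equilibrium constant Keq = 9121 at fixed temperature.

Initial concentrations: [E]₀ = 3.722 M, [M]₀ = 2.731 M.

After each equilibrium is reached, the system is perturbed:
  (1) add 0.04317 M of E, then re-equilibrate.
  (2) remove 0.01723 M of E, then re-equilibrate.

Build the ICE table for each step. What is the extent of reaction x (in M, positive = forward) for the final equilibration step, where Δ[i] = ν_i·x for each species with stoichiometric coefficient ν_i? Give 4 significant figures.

x = -0.008526 M

Q₀ = 0.5384 vs Keq = 9121 ⇒ Q<K, forward
Step 1:
                    E           M
  init          3.722       2.731
  Δ            -3.655       3.655
  eq          0.06687       6.386
  solve Keq expr → x = 1.828; check Q = 9121
Then add 0.04317 M of E.
Step 2:
                    E           M
  init           0.11       6.386
  Δ          -0.04272     0.04272
  eq          0.06732       6.429
  solve Keq expr → x = 0.02136; check Q = 9121
Then remove 0.01723 M of E.
Step 3:
                    E           M
  init        0.05009       6.429
  Δ           0.01705    -0.01705
  eq          0.06714       6.412
  solve Keq expr → x = -0.008526; check Q = 9121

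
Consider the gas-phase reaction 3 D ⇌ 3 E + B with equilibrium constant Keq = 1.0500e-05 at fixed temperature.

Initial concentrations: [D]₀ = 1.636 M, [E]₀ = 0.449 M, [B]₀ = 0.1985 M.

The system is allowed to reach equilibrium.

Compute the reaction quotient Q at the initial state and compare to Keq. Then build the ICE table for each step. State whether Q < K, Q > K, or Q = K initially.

Q₀ = 0.004103; Q > K (proceeds reverse)

Q₀ = 0.004103 vs Keq = 1.0500e-05 ⇒ Q>K, reverse
Step 1:
                    D           E           B
  init          1.636       0.449      0.1985
  Δ             0.349      -0.349     -0.1163
  eq            1.985     0.09999     0.08216
  solve Keq expr → x = -0.1163; check Q = 1.0500e-05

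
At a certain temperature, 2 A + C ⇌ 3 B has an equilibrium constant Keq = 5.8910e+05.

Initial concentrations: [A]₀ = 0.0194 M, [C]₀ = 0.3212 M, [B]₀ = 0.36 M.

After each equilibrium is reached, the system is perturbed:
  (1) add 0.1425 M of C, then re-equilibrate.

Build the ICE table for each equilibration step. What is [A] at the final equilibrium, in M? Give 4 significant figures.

[A]_eq = 4.6793e-04 M

Q₀ = 385.9 vs Keq = 5.8910e+05 ⇒ Q<K, forward
Step 1:
                    A           C           B
  Initial      0.0194      0.3212        0.36
  Change     -0.01884   -0.009418     0.02825
  Equil    5.6449e-04      0.3118      0.3883
  solve Keq expr → x = 0.009418; check Q = 5.8910e+05
Then add 0.1425 M of C.
Step 2:
                    A           C           B
  Initial  5.6449e-04      0.4543      0.3883
  Change  -9.6555e-05 -4.8277e-05  1.4483e-04
  Equil    4.6793e-04      0.4542      0.3884
  solve Keq expr → x = 4.8277e-05; check Q = 5.8910e+05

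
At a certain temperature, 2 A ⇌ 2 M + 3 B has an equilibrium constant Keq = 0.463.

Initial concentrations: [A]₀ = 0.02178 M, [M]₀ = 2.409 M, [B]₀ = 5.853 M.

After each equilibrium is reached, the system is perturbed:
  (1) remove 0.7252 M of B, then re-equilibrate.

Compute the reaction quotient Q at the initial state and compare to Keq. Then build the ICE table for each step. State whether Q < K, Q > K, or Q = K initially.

Q₀ = 2.4530e+06; Q > K (proceeds reverse)

Q₀ = 2.4530e+06 vs Keq = 0.463 ⇒ Q>K, reverse
Step 1:
                    A           M           B
  init        0.02178       2.409       5.853
  Δ             2.089      -2.089      -3.133
  eq            2.111      0.3202        2.72
  solve Keq expr → x = -1.044; check Q = 0.463
Then remove 0.7252 M of B.
Step 2:
                    A           M           B
  init          2.111      0.3202       1.995
  Δ           -0.1093      0.1093      0.1639
  eq            2.001      0.4294       2.158
  solve Keq expr → x = 0.05463; check Q = 0.463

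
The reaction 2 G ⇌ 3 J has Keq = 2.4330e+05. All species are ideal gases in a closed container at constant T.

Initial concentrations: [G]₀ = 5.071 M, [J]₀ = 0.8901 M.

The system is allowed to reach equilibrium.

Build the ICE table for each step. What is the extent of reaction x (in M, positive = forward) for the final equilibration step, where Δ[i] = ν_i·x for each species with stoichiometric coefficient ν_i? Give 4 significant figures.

Q₀ = 0.02742 vs Keq = 2.4330e+05 ⇒ Q<K, forward
Step 1:
                  G         J
  Initial     5.071    0.8901
  Change     -5.021     7.532
  Equil     0.04955     8.422
  solve Keq expr → x = 2.511; check Q = 2.4330e+05

x = 2.511 M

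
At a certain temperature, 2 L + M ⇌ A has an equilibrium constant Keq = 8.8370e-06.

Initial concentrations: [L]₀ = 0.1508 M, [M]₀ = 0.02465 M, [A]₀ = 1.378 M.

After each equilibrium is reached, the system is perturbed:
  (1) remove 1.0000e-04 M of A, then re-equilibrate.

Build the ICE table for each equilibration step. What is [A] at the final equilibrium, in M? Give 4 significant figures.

Q₀ = 2458 vs Keq = 8.8370e-06 ⇒ Q>K, reverse
Step 1:
                  L         M         A
  I          0.1508   0.02465     1.378
  C           2.756     1.378    -1.378
  E           2.907     1.403 1.0471e-04
  solve Keq expr → x = -1.378; check Q = 8.8370e-06
Then remove 1.0000e-04 M of A.
Step 2:
                  L         M         A
  I           2.907     1.403 4.7103e-06
  C       -1.9996e-04 -9.9978e-05 9.9978e-05
  E           2.906     1.402 1.0469e-04
  solve Keq expr → x = 9.9978e-05; check Q = 8.8370e-06

[A]_eq = 1.0469e-04 M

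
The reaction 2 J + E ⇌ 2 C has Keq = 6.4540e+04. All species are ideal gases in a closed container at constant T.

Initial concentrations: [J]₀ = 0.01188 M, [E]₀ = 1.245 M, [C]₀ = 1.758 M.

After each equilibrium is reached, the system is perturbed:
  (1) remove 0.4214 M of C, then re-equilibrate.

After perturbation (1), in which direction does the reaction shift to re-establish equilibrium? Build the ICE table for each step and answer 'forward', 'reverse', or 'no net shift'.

Direction: forward

Q₀ = 1.7589e+04 vs Keq = 6.4540e+04 ⇒ Q<K, forward
Step 1:
                    J           E           C
  I           0.01188       1.245       1.758
  C         -0.005651   -0.002826    0.005651
  E          0.006229       1.242       1.764
  solve Keq expr → x = 0.002826; check Q = 6.4540e+04
Then remove 0.4214 M of C.
Step 2:
                    J           E           C
  I          0.006229       1.242       1.342
  C         -0.001482 -7.4082e-04    0.001482
  E          0.004747       1.241       1.344
  solve Keq expr → x = 7.4082e-04; check Q = 6.4540e+04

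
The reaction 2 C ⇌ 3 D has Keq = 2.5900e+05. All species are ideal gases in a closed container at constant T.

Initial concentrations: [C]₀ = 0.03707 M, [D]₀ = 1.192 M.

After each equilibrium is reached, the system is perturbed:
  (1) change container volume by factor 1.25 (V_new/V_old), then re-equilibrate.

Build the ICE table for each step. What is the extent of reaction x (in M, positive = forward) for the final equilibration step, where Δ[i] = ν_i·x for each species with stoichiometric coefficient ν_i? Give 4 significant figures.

Q₀ = 1232 vs Keq = 2.5900e+05 ⇒ Q<K, forward
Step 1:
                    C           D
  init        0.03707       1.192
  Δ          -0.03435     0.05152
  eq         0.002725       1.244
  solve Keq expr → x = 0.01717; check Q = 2.5900e+05
Then change container volume by factor 1.25 (V_new/V_old).
Step 2:
                    C           D
  init        0.00218      0.9948
  Δ       -2.2912e-04  3.4368e-04
  eq         0.001951      0.9952
  solve Keq expr → x = 1.1456e-04; check Q = 2.5900e+05

x = 1.1456e-04 M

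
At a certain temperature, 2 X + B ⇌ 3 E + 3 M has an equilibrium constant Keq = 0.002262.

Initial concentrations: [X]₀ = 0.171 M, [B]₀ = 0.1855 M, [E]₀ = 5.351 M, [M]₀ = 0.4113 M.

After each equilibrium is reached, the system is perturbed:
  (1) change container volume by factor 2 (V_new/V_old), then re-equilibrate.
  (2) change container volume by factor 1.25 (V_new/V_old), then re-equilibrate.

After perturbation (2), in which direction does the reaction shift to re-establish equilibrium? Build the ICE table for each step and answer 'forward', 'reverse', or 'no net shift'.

Direction: forward

Q₀ = 1965 vs Keq = 0.002262 ⇒ Q>K, reverse
Step 1:
                   X          B          E          M
  I            0.171     0.1855      5.351     0.4113
  C           0.2672     0.1336    -0.4008    -0.4008
  E           0.4382     0.3191       4.95    0.01046
  solve Keq expr → x = -0.1336; check Q = 0.002262
Then change container volume by factor 2 (V_new/V_old).
Step 2:
                   X          B          E          M
  I           0.2191     0.1596      2.475   0.005228
  C        -0.003375  -0.001687   0.005062   0.005062
  E           0.2157     0.1579       2.48    0.01029
  solve Keq expr → x = 0.001687; check Q = 0.002262
Then change container volume by factor 1.25 (V_new/V_old).
Step 3:
                   X          B          E          M
  I           0.1726     0.1263      1.984   0.008232
  C        -0.001318 -6.5916e-04   0.001977   0.001977
  E           0.1713     0.1256      1.986    0.01021
  solve Keq expr → x = 6.5916e-04; check Q = 0.002262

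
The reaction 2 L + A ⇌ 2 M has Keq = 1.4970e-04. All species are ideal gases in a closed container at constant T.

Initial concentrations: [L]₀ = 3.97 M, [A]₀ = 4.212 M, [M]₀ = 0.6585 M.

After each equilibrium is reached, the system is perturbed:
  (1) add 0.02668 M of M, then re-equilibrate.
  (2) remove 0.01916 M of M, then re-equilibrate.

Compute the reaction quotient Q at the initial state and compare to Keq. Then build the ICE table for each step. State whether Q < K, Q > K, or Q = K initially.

Q₀ = 0.006532 vs Keq = 1.4970e-04 ⇒ Q>K, reverse
Step 1:
                  L         A         M
  I            3.97     4.212    0.6585
  C          0.5416    0.2708   -0.5416
  E           4.512     4.483    0.1169
  solve Keq expr → x = -0.2708; check Q = 1.4970e-04
Then add 0.02668 M of M.
Step 2:
                  L         A         M
  I           4.512     4.483    0.1436
  C         0.02584   0.01292  -0.02584
  E           4.537     4.496    0.1177
  solve Keq expr → x = -0.01292; check Q = 1.4970e-04
Then remove 0.01916 M of M.
Step 3:
                  L         A         M
  I           4.537     4.496   0.09855
  C        -0.01856 -0.009279   0.01856
  E           4.519     4.486    0.1171
  solve Keq expr → x = 0.009279; check Q = 1.4970e-04

Q₀ = 0.006532; Q > K (proceeds reverse)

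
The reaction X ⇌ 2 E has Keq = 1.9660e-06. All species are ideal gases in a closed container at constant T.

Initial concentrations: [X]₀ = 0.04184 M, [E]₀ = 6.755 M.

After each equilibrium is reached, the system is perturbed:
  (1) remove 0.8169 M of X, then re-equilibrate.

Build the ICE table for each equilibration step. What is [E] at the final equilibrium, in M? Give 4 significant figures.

Q₀ = 1091 vs Keq = 1.9660e-06 ⇒ Q>K, reverse
Step 1:
                    X           E
  I           0.04184       6.755
  C             3.376      -6.752
  E             3.418    0.002592
  solve Keq expr → x = -3.376; check Q = 1.9660e-06
Then remove 0.8169 M of X.
Step 2:
                    X           E
  I             2.601    0.002592
  C        1.6541e-04 -3.3082e-04
  E             2.601    0.002261
  solve Keq expr → x = -1.6541e-04; check Q = 1.9660e-06

[E]_eq = 0.002261 M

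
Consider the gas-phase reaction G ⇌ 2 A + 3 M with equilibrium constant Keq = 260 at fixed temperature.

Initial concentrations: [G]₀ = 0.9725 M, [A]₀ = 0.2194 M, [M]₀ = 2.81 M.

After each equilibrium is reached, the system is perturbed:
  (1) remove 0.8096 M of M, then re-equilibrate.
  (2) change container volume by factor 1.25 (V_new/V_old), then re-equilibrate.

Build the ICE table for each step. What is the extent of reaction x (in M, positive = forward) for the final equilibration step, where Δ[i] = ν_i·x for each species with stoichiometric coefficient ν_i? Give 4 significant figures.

x = 0.08924 M

Q₀ = 1.098 vs Keq = 260 ⇒ Q<K, forward
Step 1:
                  G         A         M
  Initial    0.9725    0.2194      2.81
  Change    -0.5042     1.008     1.513
  Equil      0.4683     1.228     4.323
  solve Keq expr → x = 0.5042; check Q = 260
Then remove 0.8096 M of M.
Step 2:
                  G         A         M
  Initial    0.4683     1.228     3.513
  Change   -0.07893    0.1579    0.2368
  Equil      0.3894     1.386      3.75
  solve Keq expr → x = 0.07893; check Q = 260
Then change container volume by factor 1.25 (V_new/V_old).
Step 3:
                  G         A         M
  Initial    0.3115     1.109         3
  Change   -0.08924    0.1785    0.2677
  Equil      0.2223     1.287     3.268
  solve Keq expr → x = 0.08924; check Q = 260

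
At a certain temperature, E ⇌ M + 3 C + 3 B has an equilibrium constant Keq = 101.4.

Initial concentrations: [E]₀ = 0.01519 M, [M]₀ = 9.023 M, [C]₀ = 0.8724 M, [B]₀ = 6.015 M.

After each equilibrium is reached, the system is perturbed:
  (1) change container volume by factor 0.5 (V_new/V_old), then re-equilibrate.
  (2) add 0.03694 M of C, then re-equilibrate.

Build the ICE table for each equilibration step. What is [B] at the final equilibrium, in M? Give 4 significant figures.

Q₀ = 8.5832e+04 vs Keq = 101.4 ⇒ Q>K, reverse
Step 1:
                  E         M         C         B
  Initial   0.01519     9.023    0.8724     6.015
  Change     0.2064   -0.2064   -0.6192   -0.6192
  Equil      0.2216     8.817    0.2532     5.396
  solve Keq expr → x = -0.2064; check Q = 101.4
Then change container volume by factor 0.5 (V_new/V_old).
Step 2:
                  E         M         C         B
  Initial    0.4432     17.63    0.5063     10.79
  Change     0.1213   -0.1213    -0.364    -0.364
  Equil      0.5645     17.51    0.1423     10.43
  solve Keq expr → x = -0.1213; check Q = 101.4
Then add 0.03694 M of C.
Step 3:
                  E         M         C         B
  Initial    0.5645     17.51    0.1793     10.43
  Change    0.01181  -0.01181  -0.03543  -0.03543
  Equil      0.5763      17.5    0.1438     10.39
  solve Keq expr → x = -0.01181; check Q = 101.4

[B]_eq = 10.39 M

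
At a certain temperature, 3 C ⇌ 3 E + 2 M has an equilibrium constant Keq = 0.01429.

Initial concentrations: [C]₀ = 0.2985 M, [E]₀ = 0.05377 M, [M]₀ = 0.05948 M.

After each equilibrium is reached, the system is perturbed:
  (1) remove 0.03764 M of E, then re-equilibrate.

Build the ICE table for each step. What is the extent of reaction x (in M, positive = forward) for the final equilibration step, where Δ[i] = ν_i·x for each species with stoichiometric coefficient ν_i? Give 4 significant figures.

x = 0.005248 M

Q₀ = 2.0679e-05 vs Keq = 0.01429 ⇒ Q<K, forward
Step 1:
                    C           E           M
  I            0.2985     0.05377     0.05948
  C           -0.1148      0.1148     0.07653
  E            0.1837      0.1686       0.136
  solve Keq expr → x = 0.03826; check Q = 0.01429
Then remove 0.03764 M of E.
Step 2:
                    C           E           M
  I            0.1837      0.1309       0.136
  C          -0.01574     0.01574      0.0105
  E             0.168      0.1467      0.1465
  solve Keq expr → x = 0.005248; check Q = 0.01429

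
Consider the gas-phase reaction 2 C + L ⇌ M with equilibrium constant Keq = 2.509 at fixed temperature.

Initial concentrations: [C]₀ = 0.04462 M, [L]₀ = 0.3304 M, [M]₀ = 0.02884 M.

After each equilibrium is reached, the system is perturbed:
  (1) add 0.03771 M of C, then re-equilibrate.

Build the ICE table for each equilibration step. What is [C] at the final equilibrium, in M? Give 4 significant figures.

[C]_eq = 0.1164 M

Q₀ = 43.84 vs Keq = 2.509 ⇒ Q>K, reverse
Step 1:
                  C         L         M
  Initial   0.04462    0.3304   0.02884
  Change    0.04384   0.02192  -0.02192
  Equil     0.08846    0.3523  0.006918
  solve Keq expr → x = -0.02192; check Q = 2.509
Then add 0.03771 M of C.
Step 2:
                  C         L         M
  Initial    0.1262    0.3523  0.006918
  Change  -0.009782 -0.004891  0.004891
  Equil      0.1164    0.3474   0.01181
  solve Keq expr → x = 0.004891; check Q = 2.509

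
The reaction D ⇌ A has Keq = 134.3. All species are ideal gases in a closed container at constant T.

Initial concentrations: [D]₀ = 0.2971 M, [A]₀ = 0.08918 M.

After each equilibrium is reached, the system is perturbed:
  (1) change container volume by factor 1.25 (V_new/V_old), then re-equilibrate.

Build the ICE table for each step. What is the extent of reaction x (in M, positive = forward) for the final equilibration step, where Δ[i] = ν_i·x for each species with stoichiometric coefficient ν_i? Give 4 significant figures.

Q₀ = 0.3002 vs Keq = 134.3 ⇒ Q<K, forward
Step 1:
                    D           A
  Initial      0.2971     0.08918
  Change      -0.2942      0.2942
  Equil      0.002855      0.3834
  solve Keq expr → x = 0.2942; check Q = 134.3
Then change container volume by factor 1.25 (V_new/V_old).
Step 2:
                    D           A
  Initial    0.002284      0.3067
  Change            0           0
  Equil      0.002284      0.3067
  solve Keq expr → x = 0; check Q = 134.3

x = 0 M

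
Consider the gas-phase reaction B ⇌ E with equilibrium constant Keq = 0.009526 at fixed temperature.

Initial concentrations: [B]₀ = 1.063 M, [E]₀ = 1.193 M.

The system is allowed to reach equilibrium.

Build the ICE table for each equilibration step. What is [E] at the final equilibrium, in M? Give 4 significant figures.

[E]_eq = 0.02129 M

Q₀ = 1.122 vs Keq = 0.009526 ⇒ Q>K, reverse
Step 1:
                   B          E
  Initial      1.063      1.193
  Change       1.172     -1.172
  Equil        2.235    0.02129
  solve Keq expr → x = -1.172; check Q = 0.009526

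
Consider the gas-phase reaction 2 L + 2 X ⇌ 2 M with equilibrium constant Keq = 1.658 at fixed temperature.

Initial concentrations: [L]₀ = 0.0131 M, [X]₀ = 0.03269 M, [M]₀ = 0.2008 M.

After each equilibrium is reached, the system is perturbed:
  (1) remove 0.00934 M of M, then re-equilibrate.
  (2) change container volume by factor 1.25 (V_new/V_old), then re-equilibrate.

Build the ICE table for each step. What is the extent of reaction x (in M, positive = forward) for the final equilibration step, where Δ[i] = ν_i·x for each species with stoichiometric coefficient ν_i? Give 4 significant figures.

x = -0.002302 M

Q₀ = 2.1986e+05 vs Keq = 1.658 ⇒ Q>K, reverse
Step 1:
                   L          X          M
  I           0.0131    0.03269     0.2008
  C           0.1585     0.1585    -0.1585
  E           0.1716     0.1912    0.04226
  solve Keq expr → x = -0.07927; check Q = 1.658
Then remove 0.00934 M of M.
Step 2:
                   L          X          M
  I           0.1716     0.1912    0.03292
  C        -0.006402  -0.006402   0.006402
  E           0.1652     0.1848    0.03932
  solve Keq expr → x = 0.003201; check Q = 1.658
Then change container volume by factor 1.25 (V_new/V_old).
Step 3:
                   L          X          M
  I           0.1322     0.1479    0.03146
  C         0.004604   0.004604  -0.004604
  E           0.1368     0.1525    0.02686
  solve Keq expr → x = -0.002302; check Q = 1.658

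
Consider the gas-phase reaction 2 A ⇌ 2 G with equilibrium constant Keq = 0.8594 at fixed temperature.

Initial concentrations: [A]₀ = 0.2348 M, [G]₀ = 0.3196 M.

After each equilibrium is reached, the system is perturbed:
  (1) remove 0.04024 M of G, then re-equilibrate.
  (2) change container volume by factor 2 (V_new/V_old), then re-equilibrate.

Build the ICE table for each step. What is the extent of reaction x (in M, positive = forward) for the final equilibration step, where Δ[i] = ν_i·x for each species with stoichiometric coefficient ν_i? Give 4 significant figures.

Q₀ = 1.853 vs Keq = 0.8594 ⇒ Q>K, reverse
Step 1:
                   A          G
  I           0.2348     0.3196
  C           0.0529    -0.0529
  E           0.2877     0.2667
  solve Keq expr → x = -0.02645; check Q = 0.8594
Then remove 0.04024 M of G.
Step 2:
                   A          G
  I           0.2877     0.2265
  C         -0.02088    0.02088
  E           0.2668     0.2473
  solve Keq expr → x = 0.01044; check Q = 0.8594
Then change container volume by factor 2 (V_new/V_old).
Step 3:
                   A          G
  I           0.1334     0.1237
  C                0          0
  E           0.1334     0.1237
  solve Keq expr → x = 0; check Q = 0.8594

x = 0 M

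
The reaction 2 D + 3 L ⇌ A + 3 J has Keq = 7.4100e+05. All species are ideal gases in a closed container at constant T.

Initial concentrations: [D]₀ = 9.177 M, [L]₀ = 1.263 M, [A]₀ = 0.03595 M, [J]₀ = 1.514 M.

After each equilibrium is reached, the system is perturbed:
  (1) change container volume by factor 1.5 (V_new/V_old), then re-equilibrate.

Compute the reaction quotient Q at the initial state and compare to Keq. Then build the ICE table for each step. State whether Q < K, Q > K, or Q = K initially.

Q₀ = 7.3530e-04 vs Keq = 7.4100e+05 ⇒ Q<K, forward
Step 1:
                   D          L          A          J
  Initial      9.177      1.263    0.03595      1.514
  Change     -0.8382     -1.257     0.4191      1.257
  Equil        8.339   0.005728      0.455      2.771
  solve Keq expr → x = 0.4191; check Q = 7.4100e+05
Then change container volume by factor 1.5 (V_new/V_old).
Step 2:
                   D          L          A          J
  Initial      5.559   0.003819     0.3034      1.848
  Change  3.6684e-04 5.5026e-04 -1.8342e-04 -5.5026e-04
  Equil         5.56   0.004369     0.3032      1.847
  solve Keq expr → x = -1.8342e-04; check Q = 7.4100e+05

Q₀ = 7.3530e-04; Q < K (proceeds forward)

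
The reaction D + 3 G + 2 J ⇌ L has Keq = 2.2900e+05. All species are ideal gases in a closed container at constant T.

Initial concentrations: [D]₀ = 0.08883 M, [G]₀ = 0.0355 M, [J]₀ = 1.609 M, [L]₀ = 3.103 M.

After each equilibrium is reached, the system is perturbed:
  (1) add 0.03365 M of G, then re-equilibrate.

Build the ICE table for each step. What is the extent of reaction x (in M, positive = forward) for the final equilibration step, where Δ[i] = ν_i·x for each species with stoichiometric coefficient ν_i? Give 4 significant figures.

x = 0.01054 M

Q₀ = 3.0160e+05 vs Keq = 2.2900e+05 ⇒ Q>K, reverse
Step 1:
                   D          G          J          L
  init       0.08883     0.0355      1.609      3.103
  Δ         0.001073   0.003218   0.002146  -0.001073
  eq          0.0899    0.03872      1.611      3.102
  solve Keq expr → x = -0.001073; check Q = 2.2900e+05
Then add 0.03365 M of G.
Step 2:
                   D          G          J          L
  init        0.0899    0.07237      1.611      3.102
  Δ         -0.01054   -0.03161   -0.02107    0.01054
  eq         0.07937    0.04076       1.59      3.112
  solve Keq expr → x = 0.01054; check Q = 2.2900e+05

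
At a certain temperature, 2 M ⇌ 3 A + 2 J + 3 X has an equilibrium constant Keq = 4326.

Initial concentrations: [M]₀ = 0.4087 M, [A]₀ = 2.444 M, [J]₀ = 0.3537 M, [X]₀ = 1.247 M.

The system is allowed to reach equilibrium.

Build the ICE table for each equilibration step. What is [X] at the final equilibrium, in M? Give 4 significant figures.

[X]_eq = 1.698 M

Q₀ = 21.2 vs Keq = 4326 ⇒ Q<K, forward
Step 1:
                    M           A           J           X
  I            0.4087       2.444      0.3537       1.247
  C           -0.3004      0.4506      0.3004      0.4506
  E            0.1083       2.895      0.6541       1.698
  solve Keq expr → x = 0.1502; check Q = 4326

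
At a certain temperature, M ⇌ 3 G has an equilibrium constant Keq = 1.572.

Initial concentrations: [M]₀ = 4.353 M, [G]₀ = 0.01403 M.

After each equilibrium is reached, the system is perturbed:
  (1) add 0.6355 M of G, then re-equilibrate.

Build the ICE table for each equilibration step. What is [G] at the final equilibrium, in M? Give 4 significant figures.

Q₀ = 6.3443e-07 vs Keq = 1.572 ⇒ Q<K, forward
Step 1:
                   M          G
  Initial      4.353    0.01403
  Change     -0.5978      1.793
  Equil        3.755      1.807
  solve Keq expr → x = 0.5978; check Q = 1.572
Then add 0.6355 M of G.
Step 2:
                   M          G
  Initial      3.755      2.443
  Change      0.2013    -0.6038
  Equil        3.957      1.839
  solve Keq expr → x = -0.2013; check Q = 1.572

[G]_eq = 1.839 M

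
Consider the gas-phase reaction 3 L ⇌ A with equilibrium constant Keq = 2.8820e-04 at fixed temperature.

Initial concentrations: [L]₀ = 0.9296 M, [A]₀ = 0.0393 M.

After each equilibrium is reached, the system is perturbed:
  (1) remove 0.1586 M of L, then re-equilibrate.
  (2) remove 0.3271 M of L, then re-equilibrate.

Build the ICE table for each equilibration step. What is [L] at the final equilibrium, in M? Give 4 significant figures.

Q₀ = 0.04892 vs Keq = 2.8820e-04 ⇒ Q>K, reverse
Step 1:
                  L         A
  init       0.9296    0.0393
  Δ          0.1169  -0.03897
  eq          1.047 3.3031e-04
  solve Keq expr → x = -0.03897; check Q = 2.8820e-04
Then remove 0.1586 M of L.
Step 2:
                  L         A
  init       0.8879 3.3031e-04
  Δ       3.8492e-04 -1.2831e-04
  eq         0.8883 2.0201e-04
  solve Keq expr → x = -1.2831e-04; check Q = 2.8820e-04
Then remove 0.3271 M of L.
Step 3:
                  L         A
  init       0.5612 2.0201e-04
  Δ       4.5284e-04 -1.5095e-04
  eq         0.5616 5.1060e-05
  solve Keq expr → x = -1.5095e-04; check Q = 2.8820e-04

[L]_eq = 0.5616 M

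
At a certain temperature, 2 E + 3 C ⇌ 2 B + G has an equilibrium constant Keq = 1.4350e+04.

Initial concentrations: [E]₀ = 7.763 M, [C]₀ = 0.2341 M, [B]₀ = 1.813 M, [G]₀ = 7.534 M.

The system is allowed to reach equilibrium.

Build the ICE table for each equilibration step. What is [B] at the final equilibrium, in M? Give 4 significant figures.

[B]_eq = 1.947 M

Q₀ = 32.03 vs Keq = 1.4350e+04 ⇒ Q<K, forward
Step 1:
                    E           C           B           G
  I             7.763      0.2341       1.813       7.534
  C           -0.1344     -0.2015      0.1344     0.06718
  E             7.629     0.03256       1.947       7.601
  solve Keq expr → x = 0.06718; check Q = 1.4350e+04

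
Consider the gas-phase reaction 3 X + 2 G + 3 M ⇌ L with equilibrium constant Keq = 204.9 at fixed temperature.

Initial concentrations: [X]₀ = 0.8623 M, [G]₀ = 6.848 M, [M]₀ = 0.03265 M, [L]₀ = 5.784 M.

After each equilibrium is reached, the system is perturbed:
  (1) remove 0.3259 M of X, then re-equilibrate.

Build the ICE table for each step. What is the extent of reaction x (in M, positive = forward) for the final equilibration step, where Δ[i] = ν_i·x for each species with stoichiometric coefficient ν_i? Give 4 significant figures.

Q₀ = 5527 vs Keq = 204.9 ⇒ Q>K, reverse
Step 1:
                   X          G          M          L
  Initial     0.8623      6.848    0.03265      5.784
  Change     0.05859    0.03906    0.05859   -0.01953
  Equil       0.9209      6.887    0.09124      5.764
  solve Keq expr → x = -0.01953; check Q = 204.9
Then remove 0.3259 M of X.
Step 2:
                   X          G          M          L
  Initial      0.595      6.887    0.09124      5.764
  Change     0.04052    0.02702    0.04052   -0.01351
  Equil       0.6355      6.914     0.1318      5.751
  solve Keq expr → x = -0.01351; check Q = 204.9

x = -0.01351 M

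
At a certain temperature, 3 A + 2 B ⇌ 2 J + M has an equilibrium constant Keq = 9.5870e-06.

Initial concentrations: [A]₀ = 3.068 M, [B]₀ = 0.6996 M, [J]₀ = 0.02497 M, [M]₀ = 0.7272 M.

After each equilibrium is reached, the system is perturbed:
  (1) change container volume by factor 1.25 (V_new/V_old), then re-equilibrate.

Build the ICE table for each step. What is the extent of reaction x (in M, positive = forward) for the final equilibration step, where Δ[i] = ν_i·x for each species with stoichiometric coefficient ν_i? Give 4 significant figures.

x = -0.001092 M

Q₀ = 3.2079e-05 vs Keq = 9.5870e-06 ⇒ Q>K, reverse
Step 1:
                    A           B           J           M
  I             3.068      0.6996     0.02497      0.7272
  C           0.01641     0.01094    -0.01094   -0.005471
  E             3.084      0.7105     0.01403      0.7217
  solve Keq expr → x = -0.005471; check Q = 9.5870e-06
Then change container volume by factor 1.25 (V_new/V_old).
Step 2:
                    A           B           J           M
  I             2.468      0.5684     0.01122      0.5774
  C          0.003275    0.002184   -0.002184   -0.001092
  E             2.471      0.5706    0.009039      0.5763
  solve Keq expr → x = -0.001092; check Q = 9.5870e-06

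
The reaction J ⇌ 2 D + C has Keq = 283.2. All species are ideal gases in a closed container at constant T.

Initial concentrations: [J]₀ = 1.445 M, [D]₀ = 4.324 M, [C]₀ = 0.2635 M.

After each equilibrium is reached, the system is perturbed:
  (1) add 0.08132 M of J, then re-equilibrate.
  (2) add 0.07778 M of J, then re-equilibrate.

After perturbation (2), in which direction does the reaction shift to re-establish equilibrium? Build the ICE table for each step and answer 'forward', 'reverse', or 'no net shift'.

Direction: forward

Q₀ = 3.409 vs Keq = 283.2 ⇒ Q<K, forward
Step 1:
                   J          D          C
  Initial      1.445      4.324     0.2635
  Change      -1.209      2.417      1.209
  Equil       0.2363      6.741      1.472
  solve Keq expr → x = 1.209; check Q = 283.2
Then add 0.08132 M of J.
Step 2:
                   J          D          C
  Initial     0.3176      6.741      1.472
  Change    -0.06217     0.1243    0.06217
  Equil       0.2554      6.866      1.534
  solve Keq expr → x = 0.06217; check Q = 283.2
Then add 0.07778 M of J.
Step 3:
                   J          D          C
  Initial     0.3332      6.866      1.534
  Change    -0.05882     0.1176    0.05882
  Equil       0.2744      6.983      1.593
  solve Keq expr → x = 0.05882; check Q = 283.2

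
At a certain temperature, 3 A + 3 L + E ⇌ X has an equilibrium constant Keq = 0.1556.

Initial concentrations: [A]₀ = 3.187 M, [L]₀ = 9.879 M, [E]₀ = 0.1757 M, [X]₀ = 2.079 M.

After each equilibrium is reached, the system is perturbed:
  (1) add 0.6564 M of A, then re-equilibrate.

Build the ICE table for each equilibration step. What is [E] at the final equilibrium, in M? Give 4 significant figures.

[E]_eq = 4.8479e-04 M

Q₀ = 3.7914e-04 vs Keq = 0.1556 ⇒ Q<K, forward
Step 1:
                   A          L          E          X
  I            3.187      9.879     0.1757      2.079
  C          -0.5243    -0.5243    -0.1748     0.1748
  E            2.663      9.355 9.3721e-04      2.254
  solve Keq expr → x = 0.1748; check Q = 0.1556
Then add 0.6564 M of A.
Step 2:
                   A          L          E          X
  I            3.319      9.355 9.3721e-04      2.254
  C        -0.001357  -0.001357 -4.5242e-04 4.5242e-04
  E            3.318      9.353 4.8479e-04      2.254
  solve Keq expr → x = 4.5242e-04; check Q = 0.1556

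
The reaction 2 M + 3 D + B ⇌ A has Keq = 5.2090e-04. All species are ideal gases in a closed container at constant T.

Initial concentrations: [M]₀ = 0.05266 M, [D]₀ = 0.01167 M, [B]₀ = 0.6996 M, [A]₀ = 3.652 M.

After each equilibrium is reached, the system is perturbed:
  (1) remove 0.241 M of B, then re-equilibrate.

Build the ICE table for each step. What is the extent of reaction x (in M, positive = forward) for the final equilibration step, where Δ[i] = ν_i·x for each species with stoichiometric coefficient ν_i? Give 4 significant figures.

x = -0.02733 M

Q₀ = 1.1844e+09 vs Keq = 5.2090e-04 ⇒ Q>K, reverse
Step 1:
                  M         D         B         A
  Initial   0.05266   0.01167    0.6996     3.652
  Change       3.39     5.085     1.695    -1.695
  Equil       3.443     5.097     2.395     1.957
  solve Keq expr → x = -1.695; check Q = 5.2090e-04
Then remove 0.241 M of B.
Step 2:
                  M         D         B         A
  Initial     3.443     5.097     2.154     1.957
  Change    0.05467     0.082   0.02733  -0.02733
  Equil       3.497     5.179     2.181      1.93
  solve Keq expr → x = -0.02733; check Q = 5.2090e-04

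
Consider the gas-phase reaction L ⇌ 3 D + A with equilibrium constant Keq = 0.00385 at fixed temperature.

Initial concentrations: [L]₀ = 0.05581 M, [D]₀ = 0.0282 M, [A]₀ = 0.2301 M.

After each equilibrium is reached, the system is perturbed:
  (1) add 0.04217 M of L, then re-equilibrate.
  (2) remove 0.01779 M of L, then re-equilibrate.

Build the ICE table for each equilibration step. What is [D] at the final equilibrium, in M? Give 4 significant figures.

[D]_eq = 0.09578 M

Q₀ = 9.2460e-05 vs Keq = 0.00385 ⇒ Q<K, forward
Step 1:
                  L         D         A
  init      0.05581    0.0282    0.2301
  Δ        -0.01839   0.05518   0.01839
  eq        0.03742   0.08338    0.2485
  solve Keq expr → x = 0.01839; check Q = 0.00385
Then add 0.04217 M of L.
Step 2:
                  L         D         A
  init      0.07959   0.08338    0.2485
  Δ       -0.006626   0.01988  0.006626
  eq        0.07296    0.1033    0.2551
  solve Keq expr → x = 0.006626; check Q = 0.00385
Then remove 0.01779 M of L.
Step 3:
                  L         D         A
  init      0.05517    0.1033    0.2551
  Δ        0.002492 -0.007477 -0.002492
  eq        0.05766   0.09578    0.2526
  solve Keq expr → x = -0.002492; check Q = 0.00385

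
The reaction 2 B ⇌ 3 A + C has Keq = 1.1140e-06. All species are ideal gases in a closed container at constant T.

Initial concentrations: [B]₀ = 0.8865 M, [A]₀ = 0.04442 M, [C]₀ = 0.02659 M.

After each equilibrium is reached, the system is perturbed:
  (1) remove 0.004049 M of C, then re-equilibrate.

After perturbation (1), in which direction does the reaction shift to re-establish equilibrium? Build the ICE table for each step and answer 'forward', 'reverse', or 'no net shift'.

Direction: forward

Q₀ = 2.9655e-06 vs Keq = 1.1140e-06 ⇒ Q>K, reverse
Step 1:
                   B          A          C
  init        0.8865    0.04442    0.02659
  Δ         0.007084   -0.01063  -0.003542
  eq          0.8936    0.03379    0.02305
  solve Keq expr → x = -0.003542; check Q = 1.1140e-06
Then remove 0.004049 M of C.
Step 2:
                   B          A          C
  init        0.8936    0.03379      0.019
  Δ        -0.001224   0.001836 6.1211e-04
  eq          0.8924    0.03563    0.01961
  solve Keq expr → x = 6.1211e-04; check Q = 1.1140e-06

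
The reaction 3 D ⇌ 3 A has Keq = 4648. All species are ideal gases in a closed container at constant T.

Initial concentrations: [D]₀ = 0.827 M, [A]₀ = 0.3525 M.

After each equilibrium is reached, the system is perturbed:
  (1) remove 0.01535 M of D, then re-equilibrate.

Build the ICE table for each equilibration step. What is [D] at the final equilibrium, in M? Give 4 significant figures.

[D]_eq = 0.06581 M

Q₀ = 0.07744 vs Keq = 4648 ⇒ Q<K, forward
Step 1:
                  D         A
  Initial     0.827    0.3525
  Change    -0.7603    0.7603
  Equil     0.06668     1.113
  solve Keq expr → x = 0.2534; check Q = 4648
Then remove 0.01535 M of D.
Step 2:
                  D         A
  Initial   0.05133     1.113
  Change    0.01448  -0.01448
  Equil     0.06581     1.098
  solve Keq expr → x = -0.004827; check Q = 4648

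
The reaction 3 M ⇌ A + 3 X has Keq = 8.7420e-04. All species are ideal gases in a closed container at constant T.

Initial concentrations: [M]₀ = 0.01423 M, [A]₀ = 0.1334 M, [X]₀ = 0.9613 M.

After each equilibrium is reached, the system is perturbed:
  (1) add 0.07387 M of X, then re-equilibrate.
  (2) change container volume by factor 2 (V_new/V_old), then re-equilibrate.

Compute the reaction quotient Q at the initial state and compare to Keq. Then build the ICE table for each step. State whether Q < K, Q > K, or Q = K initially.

Q₀ = 4.1126e+04 vs Keq = 8.7420e-04 ⇒ Q>K, reverse
Step 1:
                   M          A          X
  I          0.01423     0.1334     0.9613
  C           0.3992    -0.1331    -0.3992
  E           0.4134 3.4765e-04     0.5621
  solve Keq expr → x = -0.1331; check Q = 8.7420e-04
Then add 0.07387 M of X.
Step 2:
                   M          A          X
  I           0.4134 3.4765e-04      0.636
  C       3.2006e-04 -1.0669e-04 -3.2006e-04
  E           0.4137 2.4096e-04     0.6357
  solve Keq expr → x = -1.0669e-04; check Q = 8.7420e-04
Then change container volume by factor 2 (V_new/V_old).
Step 3:
                   M          A          X
  I           0.2069 1.2048e-04     0.3178
  C       -3.5532e-04 1.1844e-04 3.5532e-04
  E           0.2065 2.3892e-04     0.3182
  solve Keq expr → x = 1.1844e-04; check Q = 8.7420e-04

Q₀ = 4.1126e+04; Q > K (proceeds reverse)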